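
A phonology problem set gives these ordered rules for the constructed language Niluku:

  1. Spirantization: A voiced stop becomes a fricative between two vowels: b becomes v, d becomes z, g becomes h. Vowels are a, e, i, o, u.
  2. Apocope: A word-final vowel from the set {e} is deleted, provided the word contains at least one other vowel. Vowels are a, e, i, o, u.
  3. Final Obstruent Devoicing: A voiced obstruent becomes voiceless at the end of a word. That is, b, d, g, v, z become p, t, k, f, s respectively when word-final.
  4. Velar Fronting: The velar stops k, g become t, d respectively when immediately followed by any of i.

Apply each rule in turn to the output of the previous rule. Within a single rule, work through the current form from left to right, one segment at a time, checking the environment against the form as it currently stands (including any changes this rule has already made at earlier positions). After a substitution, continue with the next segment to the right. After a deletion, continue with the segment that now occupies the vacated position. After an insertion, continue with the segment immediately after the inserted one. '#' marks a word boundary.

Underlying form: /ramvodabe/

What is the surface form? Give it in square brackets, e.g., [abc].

[ramvozaf]

1 Spirantization: [ramvodabe] → [ramvozave]
2 Apocope: [ramvozave] → [ramvozav]
3 Final Obstruent Devoicing: [ramvozav] → [ramvozaf]
4 Velar Fronting: no change — [ramvozaf]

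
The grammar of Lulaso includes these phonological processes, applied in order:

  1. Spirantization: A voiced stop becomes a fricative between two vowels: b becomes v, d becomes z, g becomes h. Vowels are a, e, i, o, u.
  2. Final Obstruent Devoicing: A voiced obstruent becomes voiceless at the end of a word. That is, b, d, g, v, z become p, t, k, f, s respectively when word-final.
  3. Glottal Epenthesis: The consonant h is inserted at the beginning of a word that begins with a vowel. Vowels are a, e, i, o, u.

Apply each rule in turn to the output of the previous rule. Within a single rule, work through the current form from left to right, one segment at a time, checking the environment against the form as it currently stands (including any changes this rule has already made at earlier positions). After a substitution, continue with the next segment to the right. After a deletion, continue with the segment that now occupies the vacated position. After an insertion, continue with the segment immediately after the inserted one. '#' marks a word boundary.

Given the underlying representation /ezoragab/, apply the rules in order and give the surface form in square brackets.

1 Spirantization: [ezoragab] → [ezorahab]
2 Final Obstruent Devoicing: [ezorahab] → [ezorahap]
3 Glottal Epenthesis: [ezorahap] → [hezorahap]

[hezorahap]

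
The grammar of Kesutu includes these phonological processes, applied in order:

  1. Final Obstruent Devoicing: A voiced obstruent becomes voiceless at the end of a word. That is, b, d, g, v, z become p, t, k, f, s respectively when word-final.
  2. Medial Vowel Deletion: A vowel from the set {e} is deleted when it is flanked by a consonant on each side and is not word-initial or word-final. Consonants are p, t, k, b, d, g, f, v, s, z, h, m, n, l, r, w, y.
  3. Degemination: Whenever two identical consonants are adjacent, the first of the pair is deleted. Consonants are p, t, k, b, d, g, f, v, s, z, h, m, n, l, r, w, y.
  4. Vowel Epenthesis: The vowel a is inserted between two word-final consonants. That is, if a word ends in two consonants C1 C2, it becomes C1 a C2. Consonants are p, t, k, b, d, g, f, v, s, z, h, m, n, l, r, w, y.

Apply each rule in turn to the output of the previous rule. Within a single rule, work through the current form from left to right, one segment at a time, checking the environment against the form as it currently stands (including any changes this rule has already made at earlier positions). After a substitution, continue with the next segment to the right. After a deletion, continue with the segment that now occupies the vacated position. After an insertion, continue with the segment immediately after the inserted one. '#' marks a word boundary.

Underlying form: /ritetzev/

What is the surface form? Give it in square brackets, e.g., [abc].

1 Final Obstruent Devoicing: [ritetzev] → [ritetzef]
2 Medial Vowel Deletion: [ritetzef] → [rittzf]
3 Degemination: [rittzf] → [ritzf]
4 Vowel Epenthesis: [ritzf] → [ritzaf]

[ritzaf]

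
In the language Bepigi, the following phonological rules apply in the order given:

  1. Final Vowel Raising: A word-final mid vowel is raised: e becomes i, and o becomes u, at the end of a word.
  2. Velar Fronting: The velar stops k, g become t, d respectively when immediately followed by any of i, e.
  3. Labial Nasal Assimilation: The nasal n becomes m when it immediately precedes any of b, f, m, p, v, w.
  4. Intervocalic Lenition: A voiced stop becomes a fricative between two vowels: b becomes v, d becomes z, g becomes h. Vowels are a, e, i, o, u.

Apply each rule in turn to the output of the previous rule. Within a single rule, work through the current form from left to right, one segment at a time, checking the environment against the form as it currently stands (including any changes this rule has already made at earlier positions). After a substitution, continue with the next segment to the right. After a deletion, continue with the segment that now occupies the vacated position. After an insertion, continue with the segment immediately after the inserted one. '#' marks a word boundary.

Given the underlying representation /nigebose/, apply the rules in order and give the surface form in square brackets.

[nizevosi]

1 Final Vowel Raising: [nigebose] → [nigebosi]
2 Velar Fronting: [nigebosi] → [nidebosi]
3 Labial Nasal Assimilation: no change — [nidebosi]
4 Intervocalic Lenition: [nidebosi] → [nizevosi]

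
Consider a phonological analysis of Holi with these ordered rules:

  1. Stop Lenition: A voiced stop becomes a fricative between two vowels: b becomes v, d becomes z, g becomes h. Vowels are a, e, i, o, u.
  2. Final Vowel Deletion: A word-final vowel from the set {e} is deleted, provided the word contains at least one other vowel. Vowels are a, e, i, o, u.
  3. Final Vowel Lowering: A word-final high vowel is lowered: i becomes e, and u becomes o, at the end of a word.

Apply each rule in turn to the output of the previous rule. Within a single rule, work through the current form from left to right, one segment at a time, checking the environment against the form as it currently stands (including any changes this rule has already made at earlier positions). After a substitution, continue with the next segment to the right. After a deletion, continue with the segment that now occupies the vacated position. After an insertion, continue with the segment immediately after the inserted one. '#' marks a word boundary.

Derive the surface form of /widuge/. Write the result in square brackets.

[wizuh]

1 Stop Lenition: [widuge] → [wizuhe]
2 Final Vowel Deletion: [wizuhe] → [wizuh]
3 Final Vowel Lowering: no change — [wizuh]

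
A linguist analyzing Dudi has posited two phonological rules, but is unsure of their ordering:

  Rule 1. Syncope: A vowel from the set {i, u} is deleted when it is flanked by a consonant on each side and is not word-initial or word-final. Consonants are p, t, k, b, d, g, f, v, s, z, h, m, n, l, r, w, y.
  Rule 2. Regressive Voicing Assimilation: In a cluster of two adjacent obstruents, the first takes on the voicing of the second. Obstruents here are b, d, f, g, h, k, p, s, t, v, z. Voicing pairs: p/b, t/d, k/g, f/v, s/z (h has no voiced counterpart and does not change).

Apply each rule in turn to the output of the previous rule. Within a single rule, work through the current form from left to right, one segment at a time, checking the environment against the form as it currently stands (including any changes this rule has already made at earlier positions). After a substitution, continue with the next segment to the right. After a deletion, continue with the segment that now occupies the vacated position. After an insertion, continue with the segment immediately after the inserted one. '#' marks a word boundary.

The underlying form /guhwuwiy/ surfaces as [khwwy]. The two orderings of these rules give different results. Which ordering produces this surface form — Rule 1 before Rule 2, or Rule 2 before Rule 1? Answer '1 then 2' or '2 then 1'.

Order 1 then 2:
  1 Syncope: [guhwuwiy] → [ghwwy]
  2 Regressive Voicing Assimilation: [ghwwy] → [khwwy]
  result: [khwwy]
Order 2 then 1:
  2 Regressive Voicing Assimilation: no change — [guhwuwiy]
  1 Syncope: [guhwuwiy] → [ghwwy]
  result: [ghwwy]

1 then 2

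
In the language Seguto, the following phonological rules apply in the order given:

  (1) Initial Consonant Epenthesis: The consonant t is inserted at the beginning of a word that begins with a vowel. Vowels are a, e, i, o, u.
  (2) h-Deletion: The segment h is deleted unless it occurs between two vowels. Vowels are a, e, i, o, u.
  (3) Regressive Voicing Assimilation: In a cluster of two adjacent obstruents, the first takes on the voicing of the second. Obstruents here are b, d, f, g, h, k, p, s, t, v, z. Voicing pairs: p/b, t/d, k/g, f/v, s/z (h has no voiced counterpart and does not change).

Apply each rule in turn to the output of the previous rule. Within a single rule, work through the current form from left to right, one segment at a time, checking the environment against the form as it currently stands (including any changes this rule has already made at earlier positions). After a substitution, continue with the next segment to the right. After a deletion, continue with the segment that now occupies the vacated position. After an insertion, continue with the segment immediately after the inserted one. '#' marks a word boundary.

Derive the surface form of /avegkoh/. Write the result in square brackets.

[tavekko]

(1) Initial Consonant Epenthesis: [avegkoh] → [tavegkoh]
(2) h-Deletion: [tavegkoh] → [tavegko]
(3) Regressive Voicing Assimilation: [tavegko] → [tavekko]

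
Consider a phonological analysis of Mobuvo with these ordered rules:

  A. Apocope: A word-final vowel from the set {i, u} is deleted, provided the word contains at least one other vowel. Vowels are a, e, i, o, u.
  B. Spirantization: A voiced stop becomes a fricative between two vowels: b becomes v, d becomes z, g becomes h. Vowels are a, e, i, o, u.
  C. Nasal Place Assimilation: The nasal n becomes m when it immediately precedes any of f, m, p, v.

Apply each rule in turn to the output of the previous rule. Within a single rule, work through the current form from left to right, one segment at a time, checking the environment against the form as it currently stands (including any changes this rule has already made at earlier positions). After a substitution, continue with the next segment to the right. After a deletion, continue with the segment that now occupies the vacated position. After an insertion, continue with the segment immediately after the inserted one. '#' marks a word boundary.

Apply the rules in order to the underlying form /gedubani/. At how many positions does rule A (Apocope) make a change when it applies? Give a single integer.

A Apocope: [gedubani] → [geduban]
B Spirantization: [geduban] → [gezuvan]
C Nasal Place Assimilation: no change — [gezuvan]
Rule A changed 1 position(s).

1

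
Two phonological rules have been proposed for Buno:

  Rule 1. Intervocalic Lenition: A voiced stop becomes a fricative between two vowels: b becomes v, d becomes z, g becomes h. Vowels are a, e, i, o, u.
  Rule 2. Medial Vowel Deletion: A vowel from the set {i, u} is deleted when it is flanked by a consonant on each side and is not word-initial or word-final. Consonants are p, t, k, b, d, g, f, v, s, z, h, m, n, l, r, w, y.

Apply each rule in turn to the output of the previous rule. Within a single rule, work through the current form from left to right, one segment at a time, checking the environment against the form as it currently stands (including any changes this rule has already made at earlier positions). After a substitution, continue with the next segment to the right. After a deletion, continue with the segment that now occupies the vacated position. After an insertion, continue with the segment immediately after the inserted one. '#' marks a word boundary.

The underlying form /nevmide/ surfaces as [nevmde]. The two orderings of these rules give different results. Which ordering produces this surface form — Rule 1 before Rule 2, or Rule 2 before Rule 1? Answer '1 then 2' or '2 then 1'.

Order 1 then 2:
  1 Intervocalic Lenition: [nevmide] → [nevmize]
  2 Medial Vowel Deletion: [nevmize] → [nevmze]
  result: [nevmze]
Order 2 then 1:
  2 Medial Vowel Deletion: [nevmide] → [nevmde]
  1 Intervocalic Lenition: no change — [nevmde]
  result: [nevmde]

2 then 1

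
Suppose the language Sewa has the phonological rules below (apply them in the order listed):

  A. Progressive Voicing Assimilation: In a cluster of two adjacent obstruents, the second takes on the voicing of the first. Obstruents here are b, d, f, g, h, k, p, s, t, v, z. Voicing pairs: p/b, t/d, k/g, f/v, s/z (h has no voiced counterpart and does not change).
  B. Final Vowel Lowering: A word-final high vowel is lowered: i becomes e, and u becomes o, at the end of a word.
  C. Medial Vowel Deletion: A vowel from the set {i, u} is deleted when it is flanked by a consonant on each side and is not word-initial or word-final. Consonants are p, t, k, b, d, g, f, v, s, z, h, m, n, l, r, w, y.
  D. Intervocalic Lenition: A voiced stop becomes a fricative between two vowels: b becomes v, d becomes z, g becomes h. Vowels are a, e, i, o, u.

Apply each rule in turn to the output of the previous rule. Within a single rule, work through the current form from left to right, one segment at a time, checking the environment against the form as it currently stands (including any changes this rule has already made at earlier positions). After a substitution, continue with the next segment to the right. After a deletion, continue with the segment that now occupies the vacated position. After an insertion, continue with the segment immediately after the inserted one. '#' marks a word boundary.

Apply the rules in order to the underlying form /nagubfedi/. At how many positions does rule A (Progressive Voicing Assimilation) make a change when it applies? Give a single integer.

1

A Progressive Voicing Assimilation: [nagubfedi] → [nagubvedi]
B Final Vowel Lowering: [nagubvedi] → [nagubvede]
C Medial Vowel Deletion: [nagubvede] → [nagbvede]
D Intervocalic Lenition: [nagbvede] → [nagbveze]
Rule A changed 1 position(s).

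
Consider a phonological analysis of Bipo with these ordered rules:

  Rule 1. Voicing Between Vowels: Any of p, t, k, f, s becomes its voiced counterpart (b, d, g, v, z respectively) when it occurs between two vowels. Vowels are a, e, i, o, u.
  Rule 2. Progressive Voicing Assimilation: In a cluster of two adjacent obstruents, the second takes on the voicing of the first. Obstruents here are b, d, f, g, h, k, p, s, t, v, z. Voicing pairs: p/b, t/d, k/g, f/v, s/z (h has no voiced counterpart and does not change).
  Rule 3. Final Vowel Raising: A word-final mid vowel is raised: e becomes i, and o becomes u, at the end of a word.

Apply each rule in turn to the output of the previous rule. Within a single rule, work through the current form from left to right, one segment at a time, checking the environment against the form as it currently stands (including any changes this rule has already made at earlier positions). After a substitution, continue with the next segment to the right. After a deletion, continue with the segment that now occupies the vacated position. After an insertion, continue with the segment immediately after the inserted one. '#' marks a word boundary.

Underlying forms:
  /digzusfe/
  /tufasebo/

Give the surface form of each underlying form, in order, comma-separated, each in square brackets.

/digzusfe/:
  Rule 1 Voicing Between Vowels: no change — [digzusfe]
  Rule 2 Progressive Voicing Assimilation: no change — [digzusfe]
  Rule 3 Final Vowel Raising: [digzusfe] → [digzusfi]
/tufasebo/:
  Rule 1 Voicing Between Vowels: [tufasebo] → [tuvazebo]
  Rule 2 Progressive Voicing Assimilation: no change — [tuvazebo]
  Rule 3 Final Vowel Raising: [tuvazebo] → [tuvazebu]

[digzusfi], [tuvazebu]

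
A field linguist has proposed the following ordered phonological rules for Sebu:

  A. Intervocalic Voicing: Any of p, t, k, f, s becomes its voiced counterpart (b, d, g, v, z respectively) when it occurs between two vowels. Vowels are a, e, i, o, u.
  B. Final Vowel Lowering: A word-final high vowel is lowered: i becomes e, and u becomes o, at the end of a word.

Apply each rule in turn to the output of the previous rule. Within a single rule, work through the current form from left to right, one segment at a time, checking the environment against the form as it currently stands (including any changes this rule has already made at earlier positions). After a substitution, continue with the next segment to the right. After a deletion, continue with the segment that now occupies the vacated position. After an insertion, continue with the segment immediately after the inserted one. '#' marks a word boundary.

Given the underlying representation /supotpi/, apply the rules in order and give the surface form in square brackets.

A Intervocalic Voicing: [supotpi] → [subotpi]
B Final Vowel Lowering: [subotpi] → [subotpe]

[subotpe]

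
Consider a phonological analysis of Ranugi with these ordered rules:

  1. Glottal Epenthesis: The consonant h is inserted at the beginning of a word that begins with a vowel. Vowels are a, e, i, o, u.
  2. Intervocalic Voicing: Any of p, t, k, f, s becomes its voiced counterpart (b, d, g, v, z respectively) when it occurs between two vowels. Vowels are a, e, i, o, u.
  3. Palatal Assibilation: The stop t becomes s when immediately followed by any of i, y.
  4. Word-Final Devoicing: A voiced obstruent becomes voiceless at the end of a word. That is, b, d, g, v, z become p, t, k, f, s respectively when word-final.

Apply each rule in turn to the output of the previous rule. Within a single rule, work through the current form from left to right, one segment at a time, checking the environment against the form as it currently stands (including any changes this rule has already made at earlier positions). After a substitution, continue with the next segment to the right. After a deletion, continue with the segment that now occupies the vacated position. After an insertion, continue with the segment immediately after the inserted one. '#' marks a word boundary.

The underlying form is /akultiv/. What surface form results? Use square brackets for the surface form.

[hagulsif]

1 Glottal Epenthesis: [akultiv] → [hakultiv]
2 Intervocalic Voicing: [hakultiv] → [hagultiv]
3 Palatal Assibilation: [hagultiv] → [hagulsiv]
4 Word-Final Devoicing: [hagulsiv] → [hagulsif]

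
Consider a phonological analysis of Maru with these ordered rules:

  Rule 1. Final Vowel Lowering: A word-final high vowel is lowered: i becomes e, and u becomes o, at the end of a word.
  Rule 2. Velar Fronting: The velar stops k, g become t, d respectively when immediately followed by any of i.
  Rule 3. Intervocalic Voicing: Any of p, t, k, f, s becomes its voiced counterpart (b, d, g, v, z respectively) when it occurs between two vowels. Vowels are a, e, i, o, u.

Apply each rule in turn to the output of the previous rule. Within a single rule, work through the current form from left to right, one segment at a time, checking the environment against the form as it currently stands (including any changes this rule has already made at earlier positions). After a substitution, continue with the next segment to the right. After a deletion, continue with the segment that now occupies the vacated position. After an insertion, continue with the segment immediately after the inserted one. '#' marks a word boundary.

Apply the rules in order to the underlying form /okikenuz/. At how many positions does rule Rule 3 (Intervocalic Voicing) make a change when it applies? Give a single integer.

2

Rule 1 Final Vowel Lowering: no change — [okikenuz]
Rule 2 Velar Fronting: [okikenuz] → [otikenuz]
Rule 3 Intervocalic Voicing: [otikenuz] → [odigenuz]
Rule Rule 3 changed 2 position(s).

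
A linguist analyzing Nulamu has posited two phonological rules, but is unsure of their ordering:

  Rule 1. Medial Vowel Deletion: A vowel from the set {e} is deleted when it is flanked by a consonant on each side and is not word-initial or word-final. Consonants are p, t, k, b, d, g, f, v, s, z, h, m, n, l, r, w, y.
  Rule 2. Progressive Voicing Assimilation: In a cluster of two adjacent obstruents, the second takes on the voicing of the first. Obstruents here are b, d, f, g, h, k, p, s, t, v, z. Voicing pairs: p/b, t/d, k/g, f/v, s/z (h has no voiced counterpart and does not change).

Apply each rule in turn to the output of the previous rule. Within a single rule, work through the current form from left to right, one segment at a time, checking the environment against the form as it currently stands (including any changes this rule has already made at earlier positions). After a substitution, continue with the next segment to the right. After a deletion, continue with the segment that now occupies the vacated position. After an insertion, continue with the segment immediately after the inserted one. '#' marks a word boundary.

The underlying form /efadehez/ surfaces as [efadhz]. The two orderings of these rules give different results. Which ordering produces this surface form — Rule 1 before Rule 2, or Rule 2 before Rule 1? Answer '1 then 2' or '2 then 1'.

Order 1 then 2:
  1 Medial Vowel Deletion: [efadehez] → [efadhz]
  2 Progressive Voicing Assimilation: [efadhz] → [efadhs]
  result: [efadhs]
Order 2 then 1:
  2 Progressive Voicing Assimilation: no change — [efadehez]
  1 Medial Vowel Deletion: [efadehez] → [efadhz]
  result: [efadhz]

2 then 1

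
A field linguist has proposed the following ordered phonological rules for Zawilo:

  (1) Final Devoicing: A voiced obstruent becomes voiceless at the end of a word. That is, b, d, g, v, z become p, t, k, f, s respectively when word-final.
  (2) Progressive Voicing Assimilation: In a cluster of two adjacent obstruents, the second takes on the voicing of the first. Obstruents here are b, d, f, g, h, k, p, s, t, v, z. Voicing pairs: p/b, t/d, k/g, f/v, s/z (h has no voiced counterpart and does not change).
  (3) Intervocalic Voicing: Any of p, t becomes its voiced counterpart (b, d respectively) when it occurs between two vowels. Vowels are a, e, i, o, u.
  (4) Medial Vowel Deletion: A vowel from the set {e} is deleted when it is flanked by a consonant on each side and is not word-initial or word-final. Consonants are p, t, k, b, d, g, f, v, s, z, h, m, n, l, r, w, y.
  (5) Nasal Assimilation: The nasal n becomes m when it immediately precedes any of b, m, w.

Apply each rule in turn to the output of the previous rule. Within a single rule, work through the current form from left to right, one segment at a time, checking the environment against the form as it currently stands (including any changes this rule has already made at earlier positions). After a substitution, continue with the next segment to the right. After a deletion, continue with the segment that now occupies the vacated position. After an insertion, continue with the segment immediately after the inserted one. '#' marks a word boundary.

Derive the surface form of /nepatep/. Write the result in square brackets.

[mbadp]

(1) Final Devoicing: no change — [nepatep]
(2) Progressive Voicing Assimilation: no change — [nepatep]
(3) Intervocalic Voicing: [nepatep] → [nebadep]
(4) Medial Vowel Deletion: [nebadep] → [nbadp]
(5) Nasal Assimilation: [nbadp] → [mbadp]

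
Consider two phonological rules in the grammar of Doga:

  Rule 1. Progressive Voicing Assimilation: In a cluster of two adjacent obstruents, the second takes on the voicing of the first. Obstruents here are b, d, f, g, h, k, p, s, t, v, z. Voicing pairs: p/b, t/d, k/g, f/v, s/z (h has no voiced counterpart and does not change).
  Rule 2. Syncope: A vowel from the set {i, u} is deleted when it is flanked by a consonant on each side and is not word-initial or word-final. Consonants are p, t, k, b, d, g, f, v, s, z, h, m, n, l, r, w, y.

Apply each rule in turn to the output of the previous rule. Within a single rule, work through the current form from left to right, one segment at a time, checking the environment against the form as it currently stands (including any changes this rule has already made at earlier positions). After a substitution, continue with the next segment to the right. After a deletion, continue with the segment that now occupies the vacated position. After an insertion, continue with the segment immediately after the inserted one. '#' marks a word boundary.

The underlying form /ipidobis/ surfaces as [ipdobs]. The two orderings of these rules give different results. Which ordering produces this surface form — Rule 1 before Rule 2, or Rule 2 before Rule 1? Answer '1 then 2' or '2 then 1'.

1 then 2

Order 1 then 2:
  1 Progressive Voicing Assimilation: no change — [ipidobis]
  2 Syncope: [ipidobis] → [ipdobs]
  result: [ipdobs]
Order 2 then 1:
  2 Syncope: [ipidobis] → [ipdobs]
  1 Progressive Voicing Assimilation: [ipdobs] → [iptobz]
  result: [iptobz]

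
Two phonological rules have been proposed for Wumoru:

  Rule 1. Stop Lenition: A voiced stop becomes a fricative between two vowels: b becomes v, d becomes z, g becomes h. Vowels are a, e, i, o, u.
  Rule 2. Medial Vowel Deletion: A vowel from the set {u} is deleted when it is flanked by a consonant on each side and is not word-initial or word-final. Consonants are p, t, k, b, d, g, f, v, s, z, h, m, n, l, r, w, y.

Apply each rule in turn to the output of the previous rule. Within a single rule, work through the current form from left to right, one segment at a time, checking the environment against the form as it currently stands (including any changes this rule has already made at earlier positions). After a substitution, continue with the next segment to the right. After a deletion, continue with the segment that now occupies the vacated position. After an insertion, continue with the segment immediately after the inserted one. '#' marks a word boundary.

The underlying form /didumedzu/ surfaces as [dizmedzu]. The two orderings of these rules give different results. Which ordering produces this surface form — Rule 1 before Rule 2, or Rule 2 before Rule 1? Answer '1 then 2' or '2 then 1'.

Order 1 then 2:
  1 Stop Lenition: [didumedzu] → [dizumedzu]
  2 Medial Vowel Deletion: [dizumedzu] → [dizmedzu]
  result: [dizmedzu]
Order 2 then 1:
  2 Medial Vowel Deletion: [didumedzu] → [didmedzu]
  1 Stop Lenition: no change — [didmedzu]
  result: [didmedzu]

1 then 2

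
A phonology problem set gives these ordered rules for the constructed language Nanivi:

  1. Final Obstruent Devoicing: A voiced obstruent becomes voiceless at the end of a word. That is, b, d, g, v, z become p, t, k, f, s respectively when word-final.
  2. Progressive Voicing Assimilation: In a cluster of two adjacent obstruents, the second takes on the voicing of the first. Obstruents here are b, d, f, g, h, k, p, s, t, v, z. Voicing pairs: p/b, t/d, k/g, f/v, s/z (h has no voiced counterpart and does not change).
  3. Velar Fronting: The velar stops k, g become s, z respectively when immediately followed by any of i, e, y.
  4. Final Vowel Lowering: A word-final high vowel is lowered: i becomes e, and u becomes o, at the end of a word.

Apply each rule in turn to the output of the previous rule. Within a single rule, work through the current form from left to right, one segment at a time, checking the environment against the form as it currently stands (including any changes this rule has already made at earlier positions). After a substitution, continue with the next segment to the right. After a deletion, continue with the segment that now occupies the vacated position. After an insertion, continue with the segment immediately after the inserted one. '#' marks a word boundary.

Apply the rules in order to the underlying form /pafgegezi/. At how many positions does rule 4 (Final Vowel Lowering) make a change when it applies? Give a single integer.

1

1 Final Obstruent Devoicing: no change — [pafgegezi]
2 Progressive Voicing Assimilation: [pafgegezi] → [pafkegezi]
3 Velar Fronting: [pafkegezi] → [pafsezezi]
4 Final Vowel Lowering: [pafsezezi] → [pafsezeze]
Rule 4 changed 1 position(s).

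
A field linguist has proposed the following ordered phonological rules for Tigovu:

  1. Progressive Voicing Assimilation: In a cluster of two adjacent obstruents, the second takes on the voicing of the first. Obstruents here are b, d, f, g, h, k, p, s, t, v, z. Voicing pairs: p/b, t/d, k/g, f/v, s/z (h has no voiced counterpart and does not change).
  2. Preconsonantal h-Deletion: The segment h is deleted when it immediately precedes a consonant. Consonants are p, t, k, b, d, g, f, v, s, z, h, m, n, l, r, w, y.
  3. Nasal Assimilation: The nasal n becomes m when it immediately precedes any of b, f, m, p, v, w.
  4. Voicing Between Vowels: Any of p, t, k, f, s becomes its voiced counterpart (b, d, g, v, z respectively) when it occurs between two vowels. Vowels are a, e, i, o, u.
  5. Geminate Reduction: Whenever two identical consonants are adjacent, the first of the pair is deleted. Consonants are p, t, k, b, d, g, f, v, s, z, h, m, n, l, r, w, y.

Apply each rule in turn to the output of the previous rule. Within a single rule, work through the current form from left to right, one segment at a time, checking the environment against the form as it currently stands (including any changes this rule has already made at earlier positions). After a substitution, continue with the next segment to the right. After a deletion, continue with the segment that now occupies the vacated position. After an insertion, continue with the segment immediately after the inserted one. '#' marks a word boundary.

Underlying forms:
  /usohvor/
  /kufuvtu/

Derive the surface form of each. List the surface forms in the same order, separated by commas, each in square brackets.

/usohvor/:
  1 Progressive Voicing Assimilation: [usohvor] → [usohfor]
  2 Preconsonantal h-Deletion: [usohfor] → [usofor]
  3 Nasal Assimilation: no change — [usofor]
  4 Voicing Between Vowels: [usofor] → [uzovor]
  5 Geminate Reduction: no change — [uzovor]
/kufuvtu/:
  1 Progressive Voicing Assimilation: [kufuvtu] → [kufuvdu]
  2 Preconsonantal h-Deletion: no change — [kufuvdu]
  3 Nasal Assimilation: no change — [kufuvdu]
  4 Voicing Between Vowels: [kufuvdu] → [kuvuvdu]
  5 Geminate Reduction: no change — [kuvuvdu]

[uzovor], [kuvuvdu]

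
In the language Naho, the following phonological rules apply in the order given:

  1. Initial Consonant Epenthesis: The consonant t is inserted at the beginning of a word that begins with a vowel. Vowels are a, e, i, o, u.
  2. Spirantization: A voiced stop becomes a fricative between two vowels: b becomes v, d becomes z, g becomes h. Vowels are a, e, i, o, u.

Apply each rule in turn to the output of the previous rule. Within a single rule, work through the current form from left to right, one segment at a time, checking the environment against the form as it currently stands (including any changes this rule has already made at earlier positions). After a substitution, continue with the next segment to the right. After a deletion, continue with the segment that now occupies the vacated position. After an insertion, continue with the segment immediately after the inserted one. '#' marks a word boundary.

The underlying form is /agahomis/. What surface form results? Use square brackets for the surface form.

[tahahomis]

1 Initial Consonant Epenthesis: [agahomis] → [tagahomis]
2 Spirantization: [tagahomis] → [tahahomis]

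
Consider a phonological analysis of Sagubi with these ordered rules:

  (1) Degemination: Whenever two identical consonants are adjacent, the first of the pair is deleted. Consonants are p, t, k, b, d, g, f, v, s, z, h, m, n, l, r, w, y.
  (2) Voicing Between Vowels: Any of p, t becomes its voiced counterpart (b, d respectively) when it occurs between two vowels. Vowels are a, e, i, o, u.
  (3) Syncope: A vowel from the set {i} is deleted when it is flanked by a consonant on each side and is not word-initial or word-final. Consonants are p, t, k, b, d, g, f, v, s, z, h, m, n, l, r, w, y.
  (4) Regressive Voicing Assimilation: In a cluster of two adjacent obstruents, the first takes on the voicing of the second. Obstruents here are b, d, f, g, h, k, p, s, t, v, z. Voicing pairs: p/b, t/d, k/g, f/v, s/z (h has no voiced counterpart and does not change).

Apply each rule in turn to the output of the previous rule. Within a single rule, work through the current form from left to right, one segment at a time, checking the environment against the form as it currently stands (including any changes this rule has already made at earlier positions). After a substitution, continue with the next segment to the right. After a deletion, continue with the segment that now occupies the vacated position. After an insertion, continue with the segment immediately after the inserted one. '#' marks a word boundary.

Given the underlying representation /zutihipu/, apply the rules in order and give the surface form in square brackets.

(1) Degemination: no change — [zutihipu]
(2) Voicing Between Vowels: [zutihipu] → [zudihibu]
(3) Syncope: [zudihibu] → [zudhbu]
(4) Regressive Voicing Assimilation: [zudhbu] → [zuthbu]

[zuthbu]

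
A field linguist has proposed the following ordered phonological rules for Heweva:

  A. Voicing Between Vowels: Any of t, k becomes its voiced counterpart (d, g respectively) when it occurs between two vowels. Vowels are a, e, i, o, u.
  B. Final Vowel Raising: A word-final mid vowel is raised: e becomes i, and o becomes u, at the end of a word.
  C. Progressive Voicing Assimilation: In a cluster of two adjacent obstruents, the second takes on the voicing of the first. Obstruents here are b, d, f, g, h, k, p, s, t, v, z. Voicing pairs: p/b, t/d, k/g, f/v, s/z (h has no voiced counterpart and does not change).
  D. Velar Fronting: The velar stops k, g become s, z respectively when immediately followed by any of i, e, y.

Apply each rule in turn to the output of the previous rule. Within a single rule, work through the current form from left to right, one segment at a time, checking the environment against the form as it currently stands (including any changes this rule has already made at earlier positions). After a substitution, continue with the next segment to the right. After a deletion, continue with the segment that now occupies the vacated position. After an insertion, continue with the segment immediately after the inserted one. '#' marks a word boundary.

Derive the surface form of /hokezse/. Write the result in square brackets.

A Voicing Between Vowels: [hokezse] → [hogezse]
B Final Vowel Raising: [hogezse] → [hogezsi]
C Progressive Voicing Assimilation: [hogezsi] → [hogezzi]
D Velar Fronting: [hogezzi] → [hozezzi]

[hozezzi]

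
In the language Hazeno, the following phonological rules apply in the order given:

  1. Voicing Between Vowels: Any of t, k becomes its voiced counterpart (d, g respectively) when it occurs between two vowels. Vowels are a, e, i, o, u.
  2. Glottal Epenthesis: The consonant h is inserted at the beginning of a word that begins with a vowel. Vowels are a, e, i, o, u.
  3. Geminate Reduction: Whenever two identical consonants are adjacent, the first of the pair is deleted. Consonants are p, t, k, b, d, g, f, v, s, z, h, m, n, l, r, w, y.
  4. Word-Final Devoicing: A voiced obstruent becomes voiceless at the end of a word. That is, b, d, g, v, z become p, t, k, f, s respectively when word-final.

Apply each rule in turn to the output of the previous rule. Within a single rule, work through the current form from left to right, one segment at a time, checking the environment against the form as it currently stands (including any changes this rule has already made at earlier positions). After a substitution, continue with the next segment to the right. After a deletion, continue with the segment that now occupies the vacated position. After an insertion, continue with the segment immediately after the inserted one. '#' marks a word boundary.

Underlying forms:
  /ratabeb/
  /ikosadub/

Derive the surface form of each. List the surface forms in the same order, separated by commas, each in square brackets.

/ratabeb/:
  1 Voicing Between Vowels: [ratabeb] → [radabeb]
  2 Glottal Epenthesis: no change — [radabeb]
  3 Geminate Reduction: no change — [radabeb]
  4 Word-Final Devoicing: [radabeb] → [radabep]
/ikosadub/:
  1 Voicing Between Vowels: [ikosadub] → [igosadub]
  2 Glottal Epenthesis: [igosadub] → [higosadub]
  3 Geminate Reduction: no change — [higosadub]
  4 Word-Final Devoicing: [higosadub] → [higosadup]

[radabep], [higosadup]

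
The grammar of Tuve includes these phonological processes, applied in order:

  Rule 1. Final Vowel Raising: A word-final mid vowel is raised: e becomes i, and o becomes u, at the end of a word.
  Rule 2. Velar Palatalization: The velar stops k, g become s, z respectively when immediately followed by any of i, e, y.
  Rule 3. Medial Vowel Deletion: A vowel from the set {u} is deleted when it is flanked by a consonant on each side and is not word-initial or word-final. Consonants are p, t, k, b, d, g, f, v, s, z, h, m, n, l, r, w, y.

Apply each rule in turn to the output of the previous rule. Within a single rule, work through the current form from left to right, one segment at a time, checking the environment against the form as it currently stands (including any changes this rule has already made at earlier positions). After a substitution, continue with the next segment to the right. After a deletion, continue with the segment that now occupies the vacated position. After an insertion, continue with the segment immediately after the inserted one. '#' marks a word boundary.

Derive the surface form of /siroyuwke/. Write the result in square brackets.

[siroywsi]

Rule 1 Final Vowel Raising: [siroyuwke] → [siroyuwki]
Rule 2 Velar Palatalization: [siroyuwki] → [siroyuwsi]
Rule 3 Medial Vowel Deletion: [siroyuwsi] → [siroywsi]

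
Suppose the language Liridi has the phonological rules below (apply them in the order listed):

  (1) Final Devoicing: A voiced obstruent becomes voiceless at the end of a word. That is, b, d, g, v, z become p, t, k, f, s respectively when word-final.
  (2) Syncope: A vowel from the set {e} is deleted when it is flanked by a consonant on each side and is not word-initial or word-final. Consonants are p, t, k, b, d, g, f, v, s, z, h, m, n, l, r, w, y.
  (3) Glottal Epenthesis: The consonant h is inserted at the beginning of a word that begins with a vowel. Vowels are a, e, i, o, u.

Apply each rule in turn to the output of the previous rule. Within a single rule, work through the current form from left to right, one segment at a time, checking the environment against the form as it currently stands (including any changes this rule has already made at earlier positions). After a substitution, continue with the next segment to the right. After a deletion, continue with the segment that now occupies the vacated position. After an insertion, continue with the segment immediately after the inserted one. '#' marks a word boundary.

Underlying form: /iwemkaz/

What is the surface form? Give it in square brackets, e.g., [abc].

[hiwmkas]

(1) Final Devoicing: [iwemkaz] → [iwemkas]
(2) Syncope: [iwemkas] → [iwmkas]
(3) Glottal Epenthesis: [iwmkas] → [hiwmkas]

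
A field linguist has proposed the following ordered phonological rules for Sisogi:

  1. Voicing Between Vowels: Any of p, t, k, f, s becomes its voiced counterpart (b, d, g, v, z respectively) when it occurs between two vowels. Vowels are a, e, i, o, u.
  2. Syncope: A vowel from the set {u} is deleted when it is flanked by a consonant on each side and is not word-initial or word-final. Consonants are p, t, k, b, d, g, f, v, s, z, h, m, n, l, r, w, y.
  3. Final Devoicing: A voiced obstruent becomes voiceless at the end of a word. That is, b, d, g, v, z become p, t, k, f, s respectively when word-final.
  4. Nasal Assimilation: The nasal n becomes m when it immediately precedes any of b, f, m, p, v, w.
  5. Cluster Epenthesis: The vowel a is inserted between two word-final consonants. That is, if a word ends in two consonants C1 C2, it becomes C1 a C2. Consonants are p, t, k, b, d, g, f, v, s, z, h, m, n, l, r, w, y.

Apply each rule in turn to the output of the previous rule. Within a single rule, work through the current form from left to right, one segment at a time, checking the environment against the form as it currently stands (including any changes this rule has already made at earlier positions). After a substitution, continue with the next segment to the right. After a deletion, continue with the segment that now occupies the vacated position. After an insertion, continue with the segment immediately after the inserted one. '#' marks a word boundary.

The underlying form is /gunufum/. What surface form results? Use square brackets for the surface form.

[gmvam]

1 Voicing Between Vowels: [gunufum] → [gunuvum]
2 Syncope: [gunuvum] → [gnvm]
3 Final Devoicing: no change — [gnvm]
4 Nasal Assimilation: [gnvm] → [gmvm]
5 Cluster Epenthesis: [gmvm] → [gmvam]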